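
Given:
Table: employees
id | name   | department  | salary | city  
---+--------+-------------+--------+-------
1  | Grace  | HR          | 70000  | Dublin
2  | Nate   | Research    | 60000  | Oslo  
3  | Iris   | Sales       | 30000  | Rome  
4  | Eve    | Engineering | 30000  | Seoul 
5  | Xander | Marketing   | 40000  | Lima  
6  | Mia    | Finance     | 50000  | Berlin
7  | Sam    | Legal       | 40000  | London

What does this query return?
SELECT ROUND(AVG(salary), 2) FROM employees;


SUM(salary) = 320000
COUNT = 7
ROUND(AVG, 2) = ROUND(320000 / 7, 2) = 45714.29

45714.29


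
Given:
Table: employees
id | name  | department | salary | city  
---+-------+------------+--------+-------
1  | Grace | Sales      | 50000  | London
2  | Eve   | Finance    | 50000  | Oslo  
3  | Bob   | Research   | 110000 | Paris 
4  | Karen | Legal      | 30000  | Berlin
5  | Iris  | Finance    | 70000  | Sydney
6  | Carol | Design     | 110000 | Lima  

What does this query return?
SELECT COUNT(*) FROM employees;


COUNT(*) counts all rows

6


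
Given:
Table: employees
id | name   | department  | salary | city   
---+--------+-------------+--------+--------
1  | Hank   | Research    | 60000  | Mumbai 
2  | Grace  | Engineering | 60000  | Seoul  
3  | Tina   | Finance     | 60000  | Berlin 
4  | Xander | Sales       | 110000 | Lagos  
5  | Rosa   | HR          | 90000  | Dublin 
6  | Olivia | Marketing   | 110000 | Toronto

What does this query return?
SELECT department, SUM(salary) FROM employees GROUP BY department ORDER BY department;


Summing salary within each department:
  Engineering: 60000 = 60000
  Finance: 60000 = 60000
  HR: 90000 = 90000
  Marketing: 110000 = 110000
  Research: 60000 = 60000
  Sales: 110000 = 110000


6 groups:
Engineering, 60000
Finance, 60000
HR, 90000
Marketing, 110000
Research, 60000
Sales, 110000


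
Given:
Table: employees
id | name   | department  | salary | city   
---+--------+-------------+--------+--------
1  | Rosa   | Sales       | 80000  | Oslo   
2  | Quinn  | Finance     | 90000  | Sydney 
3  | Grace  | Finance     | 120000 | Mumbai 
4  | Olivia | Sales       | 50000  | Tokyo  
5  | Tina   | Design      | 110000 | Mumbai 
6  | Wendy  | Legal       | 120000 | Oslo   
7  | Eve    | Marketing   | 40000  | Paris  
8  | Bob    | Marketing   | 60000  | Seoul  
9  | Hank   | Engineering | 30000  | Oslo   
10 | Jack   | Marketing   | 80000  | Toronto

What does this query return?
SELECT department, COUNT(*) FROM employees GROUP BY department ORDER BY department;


Assigning each row to its department group:
  Rosa -> Sales
  Quinn -> Finance
  Grace -> Finance
  Olivia -> Sales
  Tina -> Design
  Wendy -> Legal
  Eve -> Marketing
  Bob -> Marketing
  Hank -> Engineering
  Jack -> Marketing


6 groups:
Design, 1
Engineering, 1
Finance, 2
Legal, 1
Marketing, 3
Sales, 2


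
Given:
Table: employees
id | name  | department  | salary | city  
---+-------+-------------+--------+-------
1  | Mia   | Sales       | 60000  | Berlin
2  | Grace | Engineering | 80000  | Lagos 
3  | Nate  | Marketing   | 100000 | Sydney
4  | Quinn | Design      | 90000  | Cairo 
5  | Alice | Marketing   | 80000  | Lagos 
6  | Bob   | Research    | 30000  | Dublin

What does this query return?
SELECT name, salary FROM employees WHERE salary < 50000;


Filtering: salary < 50000
Matching: 1 rows

1 rows:
Bob, 30000


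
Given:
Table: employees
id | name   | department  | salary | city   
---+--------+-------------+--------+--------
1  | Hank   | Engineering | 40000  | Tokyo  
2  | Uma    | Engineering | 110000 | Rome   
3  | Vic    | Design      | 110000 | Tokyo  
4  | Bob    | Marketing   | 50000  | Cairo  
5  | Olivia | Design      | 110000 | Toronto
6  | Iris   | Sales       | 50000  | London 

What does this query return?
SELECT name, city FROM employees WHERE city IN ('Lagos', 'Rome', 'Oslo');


Filtering: city IN ('Lagos', 'Rome', 'Oslo')
Matching: 1 rows

1 rows:
Uma, Rome


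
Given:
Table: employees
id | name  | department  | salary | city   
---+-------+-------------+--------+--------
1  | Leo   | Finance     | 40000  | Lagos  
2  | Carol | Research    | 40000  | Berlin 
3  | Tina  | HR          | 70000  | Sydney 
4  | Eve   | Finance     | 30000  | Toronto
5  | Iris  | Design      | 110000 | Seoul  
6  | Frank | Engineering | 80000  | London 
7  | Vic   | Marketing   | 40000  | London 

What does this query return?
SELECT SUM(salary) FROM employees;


SUM(salary) = 40000 + 40000 + 70000 + 30000 + 110000 + 80000 + 40000 = 410000

410000


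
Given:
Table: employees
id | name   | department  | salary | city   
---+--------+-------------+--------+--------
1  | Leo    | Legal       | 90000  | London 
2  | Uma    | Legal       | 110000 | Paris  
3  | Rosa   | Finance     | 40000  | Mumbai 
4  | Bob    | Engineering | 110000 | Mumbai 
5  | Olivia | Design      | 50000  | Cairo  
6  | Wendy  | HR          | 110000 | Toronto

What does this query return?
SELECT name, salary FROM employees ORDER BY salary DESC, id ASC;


Sorting by salary DESC, then id ASC for ties

6 rows:
Uma, 110000
Bob, 110000
Wendy, 110000
Leo, 90000
Olivia, 50000
Rosa, 40000


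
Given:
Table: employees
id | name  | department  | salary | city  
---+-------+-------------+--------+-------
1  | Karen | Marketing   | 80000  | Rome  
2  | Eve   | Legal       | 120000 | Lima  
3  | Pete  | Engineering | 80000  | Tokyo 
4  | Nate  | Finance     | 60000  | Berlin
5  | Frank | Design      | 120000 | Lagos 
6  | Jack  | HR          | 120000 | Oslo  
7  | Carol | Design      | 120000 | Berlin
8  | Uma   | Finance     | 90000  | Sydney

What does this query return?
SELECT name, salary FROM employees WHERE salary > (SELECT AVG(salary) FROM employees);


Subquery: AVG(salary) = 98750.0
Filtering: salary > 98750.0
  Eve (120000) -> MATCH
  Frank (120000) -> MATCH
  Jack (120000) -> MATCH
  Carol (120000) -> MATCH


4 rows:
Eve, 120000
Frank, 120000
Jack, 120000
Carol, 120000


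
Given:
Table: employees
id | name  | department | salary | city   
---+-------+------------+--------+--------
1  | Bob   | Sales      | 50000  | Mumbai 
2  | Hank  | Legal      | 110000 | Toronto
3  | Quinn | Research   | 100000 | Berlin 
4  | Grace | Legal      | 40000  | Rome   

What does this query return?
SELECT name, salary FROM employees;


Projecting columns: name, salary

4 rows:
Bob, 50000
Hank, 110000
Quinn, 100000
Grace, 40000


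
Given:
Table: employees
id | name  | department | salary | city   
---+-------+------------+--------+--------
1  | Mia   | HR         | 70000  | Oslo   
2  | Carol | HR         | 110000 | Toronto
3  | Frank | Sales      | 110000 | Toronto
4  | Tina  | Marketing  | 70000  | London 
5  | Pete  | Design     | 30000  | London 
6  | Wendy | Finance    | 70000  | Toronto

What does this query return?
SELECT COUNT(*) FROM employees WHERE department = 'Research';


Counting rows where department = 'Research'


0


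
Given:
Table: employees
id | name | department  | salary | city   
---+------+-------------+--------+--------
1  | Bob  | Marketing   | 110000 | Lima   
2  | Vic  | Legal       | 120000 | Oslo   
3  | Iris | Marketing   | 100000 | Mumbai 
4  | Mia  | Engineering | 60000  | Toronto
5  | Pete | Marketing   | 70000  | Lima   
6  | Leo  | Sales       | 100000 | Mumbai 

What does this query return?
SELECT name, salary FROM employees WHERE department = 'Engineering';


Filtering: department = 'Engineering'
Matching rows: 1

1 rows:
Mia, 60000


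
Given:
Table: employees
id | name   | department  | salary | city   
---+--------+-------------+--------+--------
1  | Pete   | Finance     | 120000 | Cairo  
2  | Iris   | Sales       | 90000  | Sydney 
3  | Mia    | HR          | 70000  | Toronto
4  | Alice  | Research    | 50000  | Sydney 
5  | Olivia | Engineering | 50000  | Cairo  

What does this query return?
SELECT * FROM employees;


SELECT * returns all 5 rows with all columns

5 rows:
1, Pete, Finance, 120000, Cairo
2, Iris, Sales, 90000, Sydney
3, Mia, HR, 70000, Toronto
4, Alice, Research, 50000, Sydney
5, Olivia, Engineering, 50000, Cairo


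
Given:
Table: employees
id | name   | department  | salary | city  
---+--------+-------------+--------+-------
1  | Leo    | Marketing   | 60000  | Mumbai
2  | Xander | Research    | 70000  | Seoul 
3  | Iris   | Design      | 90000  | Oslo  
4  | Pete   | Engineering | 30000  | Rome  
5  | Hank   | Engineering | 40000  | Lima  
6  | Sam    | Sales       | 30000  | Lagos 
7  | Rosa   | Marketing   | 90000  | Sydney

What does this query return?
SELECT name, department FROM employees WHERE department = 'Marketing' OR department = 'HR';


Filtering: department = 'Marketing' OR 'HR'
Matching: 2 rows

2 rows:
Leo, Marketing
Rosa, Marketing


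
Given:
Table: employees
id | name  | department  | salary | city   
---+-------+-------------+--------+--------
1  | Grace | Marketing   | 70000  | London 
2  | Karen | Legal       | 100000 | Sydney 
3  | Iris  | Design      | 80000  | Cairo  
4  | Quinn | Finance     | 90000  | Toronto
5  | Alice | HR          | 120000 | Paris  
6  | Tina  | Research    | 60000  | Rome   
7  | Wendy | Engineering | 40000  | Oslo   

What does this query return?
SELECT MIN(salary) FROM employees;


Salaries: 70000, 100000, 80000, 90000, 120000, 60000, 40000
MIN = 40000

40000


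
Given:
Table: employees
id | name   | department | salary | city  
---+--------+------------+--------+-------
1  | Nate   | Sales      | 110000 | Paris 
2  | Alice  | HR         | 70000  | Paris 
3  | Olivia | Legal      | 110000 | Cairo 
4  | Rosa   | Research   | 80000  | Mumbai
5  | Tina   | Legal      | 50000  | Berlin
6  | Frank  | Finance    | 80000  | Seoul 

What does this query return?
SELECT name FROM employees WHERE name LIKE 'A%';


LIKE 'A%' matches names starting with 'A'
Matching: 1

1 rows:
Alice


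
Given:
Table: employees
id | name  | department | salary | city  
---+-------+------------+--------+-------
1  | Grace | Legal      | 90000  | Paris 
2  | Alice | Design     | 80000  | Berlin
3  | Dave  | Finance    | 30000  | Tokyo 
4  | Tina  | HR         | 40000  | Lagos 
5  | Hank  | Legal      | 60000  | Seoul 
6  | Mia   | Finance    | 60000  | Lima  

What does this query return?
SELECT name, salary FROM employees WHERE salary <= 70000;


Filtering: salary <= 70000
Matching: 4 rows

4 rows:
Dave, 30000
Tina, 40000
Hank, 60000
Mia, 60000


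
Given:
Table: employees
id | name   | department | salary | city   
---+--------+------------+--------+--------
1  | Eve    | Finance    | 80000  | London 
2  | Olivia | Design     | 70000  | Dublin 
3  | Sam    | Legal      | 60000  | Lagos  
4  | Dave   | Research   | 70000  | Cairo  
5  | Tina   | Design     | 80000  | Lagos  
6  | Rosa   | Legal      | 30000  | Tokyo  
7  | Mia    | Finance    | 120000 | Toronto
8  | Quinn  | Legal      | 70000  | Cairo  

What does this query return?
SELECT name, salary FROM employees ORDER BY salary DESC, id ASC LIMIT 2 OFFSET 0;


Sort by salary DESC (id ASC tiebreak), then skip 0 and take 2
Rows 1 through 2

2 rows:
Mia, 120000
Eve, 80000


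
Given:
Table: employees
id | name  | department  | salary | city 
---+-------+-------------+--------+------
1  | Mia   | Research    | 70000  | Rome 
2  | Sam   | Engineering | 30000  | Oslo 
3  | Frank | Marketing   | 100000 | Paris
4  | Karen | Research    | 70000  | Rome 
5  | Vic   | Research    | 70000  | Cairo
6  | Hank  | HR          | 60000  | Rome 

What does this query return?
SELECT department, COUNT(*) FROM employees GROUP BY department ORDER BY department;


Assigning each row to its department group:
  Mia -> Research
  Sam -> Engineering
  Frank -> Marketing
  Karen -> Research
  Vic -> Research
  Hank -> HR


4 groups:
Engineering, 1
HR, 1
Marketing, 1
Research, 3


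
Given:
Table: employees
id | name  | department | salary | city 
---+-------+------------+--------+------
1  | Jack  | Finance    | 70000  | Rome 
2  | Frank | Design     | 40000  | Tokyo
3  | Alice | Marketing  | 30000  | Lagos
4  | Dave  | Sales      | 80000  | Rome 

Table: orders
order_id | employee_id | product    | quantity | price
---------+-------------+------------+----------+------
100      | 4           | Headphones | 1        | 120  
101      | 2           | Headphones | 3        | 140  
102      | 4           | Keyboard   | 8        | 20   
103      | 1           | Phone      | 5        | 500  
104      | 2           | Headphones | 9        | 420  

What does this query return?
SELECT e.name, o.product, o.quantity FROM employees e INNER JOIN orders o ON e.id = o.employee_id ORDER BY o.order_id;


Joining employees.id = orders.employee_id:
  employee Dave (id=4) -> order Headphones
  employee Frank (id=2) -> order Headphones
  employee Dave (id=4) -> order Keyboard
  employee Jack (id=1) -> order Phone
  employee Frank (id=2) -> order Headphones


5 rows:
Dave, Headphones, 1
Frank, Headphones, 3
Dave, Keyboard, 8
Jack, Phone, 5
Frank, Headphones, 9


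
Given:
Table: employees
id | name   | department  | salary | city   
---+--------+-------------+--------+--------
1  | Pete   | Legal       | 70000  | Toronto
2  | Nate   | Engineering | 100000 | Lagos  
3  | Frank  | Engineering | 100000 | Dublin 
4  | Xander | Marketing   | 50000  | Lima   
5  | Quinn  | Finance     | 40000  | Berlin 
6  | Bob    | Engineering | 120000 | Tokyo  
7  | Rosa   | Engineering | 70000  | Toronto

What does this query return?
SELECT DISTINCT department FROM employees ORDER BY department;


All 'department' values (row order): Legal, Engineering, Engineering, Marketing, Finance, Engineering, Engineering
Removing duplicates leaves 4 unique value(s).

4 values:
Engineering
Finance
Legal
Marketing


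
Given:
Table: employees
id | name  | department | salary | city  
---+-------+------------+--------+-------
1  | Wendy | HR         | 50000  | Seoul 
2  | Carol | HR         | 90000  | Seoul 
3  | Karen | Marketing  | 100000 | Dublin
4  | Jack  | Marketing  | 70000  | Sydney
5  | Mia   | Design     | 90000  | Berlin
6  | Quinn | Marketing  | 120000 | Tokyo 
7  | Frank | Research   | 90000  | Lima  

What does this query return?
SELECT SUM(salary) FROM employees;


SUM(salary) = 50000 + 90000 + 100000 + 70000 + 90000 + 120000 + 90000 = 610000

610000


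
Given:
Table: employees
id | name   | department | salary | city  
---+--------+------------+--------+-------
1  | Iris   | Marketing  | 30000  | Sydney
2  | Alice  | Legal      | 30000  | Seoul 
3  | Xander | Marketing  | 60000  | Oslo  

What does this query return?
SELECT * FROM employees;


SELECT * returns all 3 rows with all columns

3 rows:
1, Iris, Marketing, 30000, Sydney
2, Alice, Legal, 30000, Seoul
3, Xander, Marketing, 60000, Oslo


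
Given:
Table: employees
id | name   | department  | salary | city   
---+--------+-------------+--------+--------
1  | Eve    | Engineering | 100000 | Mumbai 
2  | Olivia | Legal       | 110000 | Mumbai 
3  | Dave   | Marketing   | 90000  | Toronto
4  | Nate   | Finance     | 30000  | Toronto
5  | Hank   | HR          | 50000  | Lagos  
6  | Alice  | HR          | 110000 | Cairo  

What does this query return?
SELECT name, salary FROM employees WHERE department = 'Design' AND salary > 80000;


Filtering: department = 'Design' AND salary > 80000
Matching: 0 rows

Empty result set (0 rows)


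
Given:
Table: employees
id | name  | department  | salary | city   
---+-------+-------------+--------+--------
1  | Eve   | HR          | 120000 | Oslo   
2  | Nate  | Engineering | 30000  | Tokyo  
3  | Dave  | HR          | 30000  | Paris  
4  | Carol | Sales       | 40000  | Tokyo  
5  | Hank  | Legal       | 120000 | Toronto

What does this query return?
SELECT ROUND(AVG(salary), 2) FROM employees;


SUM(salary) = 340000
COUNT = 5
ROUND(AVG, 2) = ROUND(340000 / 5, 2) = 68000.0

68000.0


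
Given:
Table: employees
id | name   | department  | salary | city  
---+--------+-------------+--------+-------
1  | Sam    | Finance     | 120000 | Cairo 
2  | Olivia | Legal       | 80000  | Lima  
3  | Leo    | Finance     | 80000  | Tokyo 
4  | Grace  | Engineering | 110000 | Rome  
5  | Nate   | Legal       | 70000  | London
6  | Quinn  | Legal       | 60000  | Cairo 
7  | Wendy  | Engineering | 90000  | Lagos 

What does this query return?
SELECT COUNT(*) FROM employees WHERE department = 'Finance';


Counting rows where department = 'Finance'
  Sam -> MATCH
  Leo -> MATCH


2


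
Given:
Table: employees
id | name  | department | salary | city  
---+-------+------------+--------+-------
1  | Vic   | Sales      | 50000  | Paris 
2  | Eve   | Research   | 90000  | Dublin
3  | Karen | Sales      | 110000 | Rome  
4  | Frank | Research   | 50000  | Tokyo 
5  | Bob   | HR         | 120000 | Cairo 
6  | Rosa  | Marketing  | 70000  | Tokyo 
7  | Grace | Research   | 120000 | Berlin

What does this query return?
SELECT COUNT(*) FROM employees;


COUNT(*) counts all rows

7


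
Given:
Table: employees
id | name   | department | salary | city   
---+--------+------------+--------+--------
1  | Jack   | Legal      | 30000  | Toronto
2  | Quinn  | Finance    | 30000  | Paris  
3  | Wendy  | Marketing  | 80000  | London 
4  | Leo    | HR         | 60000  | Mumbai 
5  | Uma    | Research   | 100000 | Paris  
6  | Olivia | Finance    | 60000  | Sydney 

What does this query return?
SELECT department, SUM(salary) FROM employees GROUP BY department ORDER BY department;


Summing salary within each department:
  Finance: 30000 + 60000 = 90000
  HR: 60000 = 60000
  Legal: 30000 = 30000
  Marketing: 80000 = 80000
  Research: 100000 = 100000


5 groups:
Finance, 90000
HR, 60000
Legal, 30000
Marketing, 80000
Research, 100000


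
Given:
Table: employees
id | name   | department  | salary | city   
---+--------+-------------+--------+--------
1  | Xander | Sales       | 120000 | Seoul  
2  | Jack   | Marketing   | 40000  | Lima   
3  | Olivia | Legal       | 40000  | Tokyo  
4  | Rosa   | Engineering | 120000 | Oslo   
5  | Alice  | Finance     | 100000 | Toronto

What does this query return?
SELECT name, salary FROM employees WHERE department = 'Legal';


Filtering: department = 'Legal'
Matching rows: 1

1 rows:
Olivia, 40000


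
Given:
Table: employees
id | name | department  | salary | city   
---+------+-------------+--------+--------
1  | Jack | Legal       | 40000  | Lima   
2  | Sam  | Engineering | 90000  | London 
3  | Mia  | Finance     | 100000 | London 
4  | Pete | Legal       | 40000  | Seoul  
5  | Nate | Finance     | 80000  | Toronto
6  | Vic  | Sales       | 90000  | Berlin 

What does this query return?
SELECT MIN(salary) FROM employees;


Salaries: 40000, 90000, 100000, 40000, 80000, 90000
MIN = 40000

40000


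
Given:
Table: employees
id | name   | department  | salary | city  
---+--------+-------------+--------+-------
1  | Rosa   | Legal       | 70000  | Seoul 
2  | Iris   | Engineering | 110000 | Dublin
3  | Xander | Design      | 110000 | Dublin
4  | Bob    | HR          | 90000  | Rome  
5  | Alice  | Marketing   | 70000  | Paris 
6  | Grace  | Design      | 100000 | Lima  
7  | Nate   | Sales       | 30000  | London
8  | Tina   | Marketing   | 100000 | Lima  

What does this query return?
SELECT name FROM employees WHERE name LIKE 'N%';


LIKE 'N%' matches names starting with 'N'
Matching: 1

1 rows:
Nate


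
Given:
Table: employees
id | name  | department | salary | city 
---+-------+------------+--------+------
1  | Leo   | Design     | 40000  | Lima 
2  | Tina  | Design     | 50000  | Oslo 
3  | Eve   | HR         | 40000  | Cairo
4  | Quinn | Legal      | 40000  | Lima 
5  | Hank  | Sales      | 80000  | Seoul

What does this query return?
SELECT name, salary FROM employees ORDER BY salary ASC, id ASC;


Sorting by salary ASC, then id ASC for ties

5 rows:
Leo, 40000
Eve, 40000
Quinn, 40000
Tina, 50000
Hank, 80000


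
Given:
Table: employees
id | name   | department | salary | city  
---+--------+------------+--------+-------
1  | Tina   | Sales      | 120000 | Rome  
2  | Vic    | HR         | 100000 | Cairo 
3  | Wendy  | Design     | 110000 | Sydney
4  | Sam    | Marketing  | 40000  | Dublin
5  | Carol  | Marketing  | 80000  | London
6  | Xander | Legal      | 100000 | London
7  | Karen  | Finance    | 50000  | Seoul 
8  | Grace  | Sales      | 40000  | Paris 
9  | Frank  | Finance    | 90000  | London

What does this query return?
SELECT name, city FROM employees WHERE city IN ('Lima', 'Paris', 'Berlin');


Filtering: city IN ('Lima', 'Paris', 'Berlin')
Matching: 1 rows

1 rows:
Grace, Paris


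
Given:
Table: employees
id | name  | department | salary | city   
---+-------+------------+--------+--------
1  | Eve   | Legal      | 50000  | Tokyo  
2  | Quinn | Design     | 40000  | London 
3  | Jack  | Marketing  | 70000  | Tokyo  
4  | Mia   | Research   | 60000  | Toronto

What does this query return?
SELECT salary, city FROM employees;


Projecting columns: salary, city

4 rows:
50000, Tokyo
40000, London
70000, Tokyo
60000, Toronto


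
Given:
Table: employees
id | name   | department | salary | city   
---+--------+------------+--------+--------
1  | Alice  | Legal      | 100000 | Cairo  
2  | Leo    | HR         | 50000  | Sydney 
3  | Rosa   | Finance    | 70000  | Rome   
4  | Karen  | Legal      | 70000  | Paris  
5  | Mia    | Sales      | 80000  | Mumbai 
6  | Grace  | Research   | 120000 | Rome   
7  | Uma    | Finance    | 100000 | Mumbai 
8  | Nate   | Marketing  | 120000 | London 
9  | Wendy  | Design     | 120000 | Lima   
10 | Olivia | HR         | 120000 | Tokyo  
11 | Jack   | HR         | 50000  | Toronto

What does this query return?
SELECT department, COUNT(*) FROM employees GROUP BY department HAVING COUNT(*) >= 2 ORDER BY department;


Groups with count >= 2:
  Finance: 2 -> PASS
  HR: 3 -> PASS
  Legal: 2 -> PASS
  Design: 1 -> filtered out
  Marketing: 1 -> filtered out
  Research: 1 -> filtered out
  Sales: 1 -> filtered out


3 groups:
Finance, 2
HR, 3
Legal, 2


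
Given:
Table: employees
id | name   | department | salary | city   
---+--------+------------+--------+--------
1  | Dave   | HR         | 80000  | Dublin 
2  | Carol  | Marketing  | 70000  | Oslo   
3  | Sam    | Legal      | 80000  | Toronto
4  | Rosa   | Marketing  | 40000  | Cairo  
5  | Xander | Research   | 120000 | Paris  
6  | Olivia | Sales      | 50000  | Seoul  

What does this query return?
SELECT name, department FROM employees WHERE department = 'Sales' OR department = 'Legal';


Filtering: department = 'Sales' OR 'Legal'
Matching: 2 rows

2 rows:
Sam, Legal
Olivia, Sales


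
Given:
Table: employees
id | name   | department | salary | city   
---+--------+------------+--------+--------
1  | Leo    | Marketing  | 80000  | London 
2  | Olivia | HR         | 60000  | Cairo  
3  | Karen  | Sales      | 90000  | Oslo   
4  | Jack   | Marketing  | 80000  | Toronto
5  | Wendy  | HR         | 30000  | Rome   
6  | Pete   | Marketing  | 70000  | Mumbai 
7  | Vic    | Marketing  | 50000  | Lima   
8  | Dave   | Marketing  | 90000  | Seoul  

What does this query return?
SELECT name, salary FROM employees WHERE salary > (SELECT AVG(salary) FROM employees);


Subquery: AVG(salary) = 68750.0
Filtering: salary > 68750.0
  Leo (80000) -> MATCH
  Karen (90000) -> MATCH
  Jack (80000) -> MATCH
  Pete (70000) -> MATCH
  Dave (90000) -> MATCH


5 rows:
Leo, 80000
Karen, 90000
Jack, 80000
Pete, 70000
Dave, 90000


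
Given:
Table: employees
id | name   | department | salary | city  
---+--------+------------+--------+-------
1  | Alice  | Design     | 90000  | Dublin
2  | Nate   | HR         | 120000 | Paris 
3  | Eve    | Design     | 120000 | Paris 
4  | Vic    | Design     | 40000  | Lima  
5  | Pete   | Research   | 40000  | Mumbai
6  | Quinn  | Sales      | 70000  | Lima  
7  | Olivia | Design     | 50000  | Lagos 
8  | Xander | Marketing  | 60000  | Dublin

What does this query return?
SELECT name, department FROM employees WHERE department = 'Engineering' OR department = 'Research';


Filtering: department = 'Engineering' OR 'Research'
Matching: 1 rows

1 rows:
Pete, Research


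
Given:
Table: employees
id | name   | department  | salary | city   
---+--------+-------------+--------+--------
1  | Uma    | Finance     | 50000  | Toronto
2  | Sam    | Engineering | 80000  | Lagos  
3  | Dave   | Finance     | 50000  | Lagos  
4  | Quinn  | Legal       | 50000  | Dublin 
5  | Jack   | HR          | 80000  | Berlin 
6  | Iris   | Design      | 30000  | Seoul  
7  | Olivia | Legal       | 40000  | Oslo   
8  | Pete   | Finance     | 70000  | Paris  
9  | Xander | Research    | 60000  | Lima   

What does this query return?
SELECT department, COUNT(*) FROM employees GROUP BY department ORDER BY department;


Assigning each row to its department group:
  Uma -> Finance
  Sam -> Engineering
  Dave -> Finance
  Quinn -> Legal
  Jack -> HR
  Iris -> Design
  Olivia -> Legal
  Pete -> Finance
  Xander -> Research


6 groups:
Design, 1
Engineering, 1
Finance, 3
HR, 1
Legal, 2
Research, 1


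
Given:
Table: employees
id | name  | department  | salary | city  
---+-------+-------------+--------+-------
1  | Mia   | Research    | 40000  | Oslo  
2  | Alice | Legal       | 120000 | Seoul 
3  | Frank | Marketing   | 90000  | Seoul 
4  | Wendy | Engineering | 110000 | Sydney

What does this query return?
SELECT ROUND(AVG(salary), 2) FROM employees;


SUM(salary) = 360000
COUNT = 4
ROUND(AVG, 2) = ROUND(360000 / 4, 2) = 90000.0

90000.0


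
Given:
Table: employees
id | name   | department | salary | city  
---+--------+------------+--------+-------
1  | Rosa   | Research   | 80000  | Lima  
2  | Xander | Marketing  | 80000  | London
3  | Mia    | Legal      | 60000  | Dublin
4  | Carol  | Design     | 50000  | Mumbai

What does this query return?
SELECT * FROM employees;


SELECT * returns all 4 rows with all columns

4 rows:
1, Rosa, Research, 80000, Lima
2, Xander, Marketing, 80000, London
3, Mia, Legal, 60000, Dublin
4, Carol, Design, 50000, Mumbai


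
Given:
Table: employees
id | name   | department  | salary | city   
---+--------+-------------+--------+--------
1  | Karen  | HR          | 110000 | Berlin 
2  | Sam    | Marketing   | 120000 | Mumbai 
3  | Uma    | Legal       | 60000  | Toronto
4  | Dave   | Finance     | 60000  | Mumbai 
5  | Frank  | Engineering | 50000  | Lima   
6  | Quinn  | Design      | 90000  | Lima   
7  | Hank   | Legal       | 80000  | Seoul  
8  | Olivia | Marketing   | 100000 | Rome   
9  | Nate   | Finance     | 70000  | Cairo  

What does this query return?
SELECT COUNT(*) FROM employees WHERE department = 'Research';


Counting rows where department = 'Research'


0


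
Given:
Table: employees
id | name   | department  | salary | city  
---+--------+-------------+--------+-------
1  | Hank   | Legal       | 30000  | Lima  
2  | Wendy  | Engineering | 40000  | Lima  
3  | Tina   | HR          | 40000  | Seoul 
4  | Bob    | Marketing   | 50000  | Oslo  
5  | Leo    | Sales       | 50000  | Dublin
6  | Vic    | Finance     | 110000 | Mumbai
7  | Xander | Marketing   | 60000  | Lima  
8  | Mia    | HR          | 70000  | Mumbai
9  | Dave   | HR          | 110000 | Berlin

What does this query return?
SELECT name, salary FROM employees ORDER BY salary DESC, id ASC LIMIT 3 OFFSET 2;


Sort by salary DESC (id ASC tiebreak), then skip 2 and take 3
Rows 3 through 5

3 rows:
Mia, 70000
Xander, 60000
Bob, 50000


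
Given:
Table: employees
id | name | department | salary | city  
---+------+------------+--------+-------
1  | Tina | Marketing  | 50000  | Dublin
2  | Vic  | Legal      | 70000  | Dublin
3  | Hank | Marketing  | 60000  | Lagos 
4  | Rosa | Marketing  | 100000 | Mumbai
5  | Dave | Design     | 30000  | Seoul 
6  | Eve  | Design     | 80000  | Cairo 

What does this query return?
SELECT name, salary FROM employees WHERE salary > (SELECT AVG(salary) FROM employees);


Subquery: AVG(salary) = 65000.0
Filtering: salary > 65000.0
  Vic (70000) -> MATCH
  Rosa (100000) -> MATCH
  Eve (80000) -> MATCH


3 rows:
Vic, 70000
Rosa, 100000
Eve, 80000


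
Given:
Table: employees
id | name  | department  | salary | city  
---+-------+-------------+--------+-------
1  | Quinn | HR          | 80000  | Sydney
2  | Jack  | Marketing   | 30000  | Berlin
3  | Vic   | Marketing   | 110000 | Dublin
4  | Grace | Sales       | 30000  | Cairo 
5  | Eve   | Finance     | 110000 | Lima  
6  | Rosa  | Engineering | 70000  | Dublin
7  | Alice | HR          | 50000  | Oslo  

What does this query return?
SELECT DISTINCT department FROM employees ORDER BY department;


All 'department' values (row order): HR, Marketing, Marketing, Sales, Finance, Engineering, HR
Removing duplicates leaves 5 unique value(s).

5 values:
Engineering
Finance
HR
Marketing
Sales


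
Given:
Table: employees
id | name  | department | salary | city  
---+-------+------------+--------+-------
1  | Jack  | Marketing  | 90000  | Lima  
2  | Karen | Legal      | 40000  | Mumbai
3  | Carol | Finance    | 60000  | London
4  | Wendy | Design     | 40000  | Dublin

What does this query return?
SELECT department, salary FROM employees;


Projecting columns: department, salary

4 rows:
Marketing, 90000
Legal, 40000
Finance, 60000
Design, 40000


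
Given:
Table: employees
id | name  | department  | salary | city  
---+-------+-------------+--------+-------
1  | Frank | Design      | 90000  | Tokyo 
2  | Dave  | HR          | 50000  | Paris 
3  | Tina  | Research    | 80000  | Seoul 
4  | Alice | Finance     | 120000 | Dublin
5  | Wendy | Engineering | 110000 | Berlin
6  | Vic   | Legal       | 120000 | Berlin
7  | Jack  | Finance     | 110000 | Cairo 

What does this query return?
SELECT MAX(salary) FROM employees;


Salaries: 90000, 50000, 80000, 120000, 110000, 120000, 110000
MAX = 120000

120000


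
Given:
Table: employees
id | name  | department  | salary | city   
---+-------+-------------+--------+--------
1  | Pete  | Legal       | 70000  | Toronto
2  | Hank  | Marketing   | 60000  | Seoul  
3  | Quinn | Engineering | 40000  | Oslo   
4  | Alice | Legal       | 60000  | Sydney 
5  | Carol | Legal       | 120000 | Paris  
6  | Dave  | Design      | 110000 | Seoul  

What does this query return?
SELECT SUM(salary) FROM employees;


SUM(salary) = 70000 + 60000 + 40000 + 60000 + 120000 + 110000 = 460000

460000


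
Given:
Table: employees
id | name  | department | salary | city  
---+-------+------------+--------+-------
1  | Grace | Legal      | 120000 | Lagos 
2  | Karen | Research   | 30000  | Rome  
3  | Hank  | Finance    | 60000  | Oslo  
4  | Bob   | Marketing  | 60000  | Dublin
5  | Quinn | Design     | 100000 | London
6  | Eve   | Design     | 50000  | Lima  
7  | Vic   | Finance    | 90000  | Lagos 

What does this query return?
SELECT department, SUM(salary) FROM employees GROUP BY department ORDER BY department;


Summing salary within each department:
  Design: 100000 + 50000 = 150000
  Finance: 60000 + 90000 = 150000
  Legal: 120000 = 120000
  Marketing: 60000 = 60000
  Research: 30000 = 30000


5 groups:
Design, 150000
Finance, 150000
Legal, 120000
Marketing, 60000
Research, 30000


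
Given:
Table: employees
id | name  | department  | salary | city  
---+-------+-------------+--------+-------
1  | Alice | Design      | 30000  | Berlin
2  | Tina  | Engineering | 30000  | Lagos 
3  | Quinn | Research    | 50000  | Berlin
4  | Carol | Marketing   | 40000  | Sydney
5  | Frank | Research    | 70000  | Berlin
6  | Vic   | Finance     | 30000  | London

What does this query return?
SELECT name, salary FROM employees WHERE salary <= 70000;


Filtering: salary <= 70000
Matching: 6 rows

6 rows:
Alice, 30000
Tina, 30000
Quinn, 50000
Carol, 40000
Frank, 70000
Vic, 30000


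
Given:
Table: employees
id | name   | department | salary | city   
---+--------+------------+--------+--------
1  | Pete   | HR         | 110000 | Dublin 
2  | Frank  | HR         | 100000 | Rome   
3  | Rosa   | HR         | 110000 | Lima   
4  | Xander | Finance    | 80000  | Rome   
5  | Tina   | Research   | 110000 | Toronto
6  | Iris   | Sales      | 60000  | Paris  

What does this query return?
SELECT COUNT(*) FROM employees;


COUNT(*) counts all rows

6


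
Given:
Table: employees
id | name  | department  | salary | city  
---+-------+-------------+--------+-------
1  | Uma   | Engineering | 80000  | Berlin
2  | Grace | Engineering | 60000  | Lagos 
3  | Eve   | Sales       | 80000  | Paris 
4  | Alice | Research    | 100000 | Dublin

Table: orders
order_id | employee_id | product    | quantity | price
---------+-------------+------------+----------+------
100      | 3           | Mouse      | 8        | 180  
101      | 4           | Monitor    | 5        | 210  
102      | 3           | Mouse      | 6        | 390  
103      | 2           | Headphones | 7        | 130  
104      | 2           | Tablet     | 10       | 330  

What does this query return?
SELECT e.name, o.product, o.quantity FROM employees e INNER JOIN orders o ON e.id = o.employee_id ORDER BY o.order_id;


Joining employees.id = orders.employee_id:
  employee Eve (id=3) -> order Mouse
  employee Alice (id=4) -> order Monitor
  employee Eve (id=3) -> order Mouse
  employee Grace (id=2) -> order Headphones
  employee Grace (id=2) -> order Tablet


5 rows:
Eve, Mouse, 8
Alice, Monitor, 5
Eve, Mouse, 6
Grace, Headphones, 7
Grace, Tablet, 10


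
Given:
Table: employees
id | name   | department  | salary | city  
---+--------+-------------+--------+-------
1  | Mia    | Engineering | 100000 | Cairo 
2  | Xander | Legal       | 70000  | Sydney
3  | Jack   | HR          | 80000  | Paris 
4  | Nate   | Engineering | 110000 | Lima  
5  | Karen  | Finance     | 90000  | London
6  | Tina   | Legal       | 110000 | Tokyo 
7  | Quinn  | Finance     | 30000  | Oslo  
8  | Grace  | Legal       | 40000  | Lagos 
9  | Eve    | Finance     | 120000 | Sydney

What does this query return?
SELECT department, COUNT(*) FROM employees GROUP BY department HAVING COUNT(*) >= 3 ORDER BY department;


Groups with count >= 3:
  Finance: 3 -> PASS
  Legal: 3 -> PASS
  Engineering: 2 -> filtered out
  HR: 1 -> filtered out


2 groups:
Finance, 3
Legal, 3


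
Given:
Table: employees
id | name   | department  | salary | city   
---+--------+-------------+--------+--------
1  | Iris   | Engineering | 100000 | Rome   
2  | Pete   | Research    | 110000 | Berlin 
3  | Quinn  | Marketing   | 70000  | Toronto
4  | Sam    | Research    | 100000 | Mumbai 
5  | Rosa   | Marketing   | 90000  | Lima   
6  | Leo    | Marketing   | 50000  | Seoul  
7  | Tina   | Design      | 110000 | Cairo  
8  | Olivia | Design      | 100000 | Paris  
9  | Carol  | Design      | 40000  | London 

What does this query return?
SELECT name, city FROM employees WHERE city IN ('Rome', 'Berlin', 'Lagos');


Filtering: city IN ('Rome', 'Berlin', 'Lagos')
Matching: 2 rows

2 rows:
Iris, Rome
Pete, Berlin


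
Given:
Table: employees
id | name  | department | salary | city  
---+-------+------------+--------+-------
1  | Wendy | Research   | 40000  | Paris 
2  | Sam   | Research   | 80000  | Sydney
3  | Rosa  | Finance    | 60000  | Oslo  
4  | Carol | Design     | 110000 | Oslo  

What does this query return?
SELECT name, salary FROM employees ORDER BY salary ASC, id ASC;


Sorting by salary ASC, then id ASC for ties

4 rows:
Wendy, 40000
Rosa, 60000
Sam, 80000
Carol, 110000


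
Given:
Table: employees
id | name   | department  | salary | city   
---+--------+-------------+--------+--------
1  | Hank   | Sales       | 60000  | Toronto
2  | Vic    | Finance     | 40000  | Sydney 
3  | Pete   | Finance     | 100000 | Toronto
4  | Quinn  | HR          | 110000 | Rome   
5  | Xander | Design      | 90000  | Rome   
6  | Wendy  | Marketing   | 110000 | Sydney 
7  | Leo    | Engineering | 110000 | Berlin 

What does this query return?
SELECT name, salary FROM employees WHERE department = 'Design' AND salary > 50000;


Filtering: department = 'Design' AND salary > 50000
Matching: 1 rows

1 rows:
Xander, 90000


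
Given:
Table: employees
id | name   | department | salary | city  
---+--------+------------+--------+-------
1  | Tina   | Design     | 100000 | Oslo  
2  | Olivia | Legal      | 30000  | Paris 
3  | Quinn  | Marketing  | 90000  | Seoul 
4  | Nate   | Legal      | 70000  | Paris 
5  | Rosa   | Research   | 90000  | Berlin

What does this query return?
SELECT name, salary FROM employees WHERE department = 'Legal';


Filtering: department = 'Legal'
Matching rows: 2

2 rows:
Olivia, 30000
Nate, 70000


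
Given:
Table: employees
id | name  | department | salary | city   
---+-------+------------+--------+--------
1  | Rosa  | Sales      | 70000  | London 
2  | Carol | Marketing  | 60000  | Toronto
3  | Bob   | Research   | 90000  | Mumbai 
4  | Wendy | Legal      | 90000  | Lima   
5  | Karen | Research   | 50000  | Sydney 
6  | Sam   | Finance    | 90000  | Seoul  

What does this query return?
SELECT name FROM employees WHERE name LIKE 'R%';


LIKE 'R%' matches names starting with 'R'
Matching: 1

1 rows:
Rosa


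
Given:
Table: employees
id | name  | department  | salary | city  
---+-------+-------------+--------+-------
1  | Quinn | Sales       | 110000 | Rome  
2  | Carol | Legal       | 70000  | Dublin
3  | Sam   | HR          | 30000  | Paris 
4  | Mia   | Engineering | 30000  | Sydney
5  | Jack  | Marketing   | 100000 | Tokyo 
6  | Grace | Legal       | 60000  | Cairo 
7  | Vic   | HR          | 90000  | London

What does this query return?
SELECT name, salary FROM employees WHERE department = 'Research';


Filtering: department = 'Research'
Matching rows: 0

Empty result set (0 rows)


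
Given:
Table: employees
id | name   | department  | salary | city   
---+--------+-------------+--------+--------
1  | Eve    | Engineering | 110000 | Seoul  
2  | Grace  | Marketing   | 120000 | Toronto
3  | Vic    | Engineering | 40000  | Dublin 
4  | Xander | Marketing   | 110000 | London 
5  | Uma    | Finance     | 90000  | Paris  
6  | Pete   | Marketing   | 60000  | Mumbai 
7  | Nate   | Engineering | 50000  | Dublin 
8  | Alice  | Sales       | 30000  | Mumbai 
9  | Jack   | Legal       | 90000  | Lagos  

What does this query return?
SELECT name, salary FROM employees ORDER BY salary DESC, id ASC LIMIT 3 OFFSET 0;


Sort by salary DESC (id ASC tiebreak), then skip 0 and take 3
Rows 1 through 3

3 rows:
Grace, 120000
Eve, 110000
Xander, 110000


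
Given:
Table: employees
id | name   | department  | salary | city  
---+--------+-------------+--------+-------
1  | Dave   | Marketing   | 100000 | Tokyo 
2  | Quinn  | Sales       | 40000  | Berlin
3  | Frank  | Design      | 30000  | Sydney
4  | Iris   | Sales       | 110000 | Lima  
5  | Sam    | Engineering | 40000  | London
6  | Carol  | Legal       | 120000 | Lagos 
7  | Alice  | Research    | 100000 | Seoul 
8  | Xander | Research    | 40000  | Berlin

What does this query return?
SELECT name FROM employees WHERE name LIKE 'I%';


LIKE 'I%' matches names starting with 'I'
Matching: 1

1 rows:
Iris


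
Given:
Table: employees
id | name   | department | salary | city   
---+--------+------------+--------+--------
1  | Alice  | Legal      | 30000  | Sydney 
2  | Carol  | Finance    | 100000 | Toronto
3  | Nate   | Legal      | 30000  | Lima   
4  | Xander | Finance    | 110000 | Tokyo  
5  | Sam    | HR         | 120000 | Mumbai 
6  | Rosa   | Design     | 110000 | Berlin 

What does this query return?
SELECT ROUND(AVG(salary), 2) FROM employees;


SUM(salary) = 500000
COUNT = 6
ROUND(AVG, 2) = ROUND(500000 / 6, 2) = 83333.33

83333.33


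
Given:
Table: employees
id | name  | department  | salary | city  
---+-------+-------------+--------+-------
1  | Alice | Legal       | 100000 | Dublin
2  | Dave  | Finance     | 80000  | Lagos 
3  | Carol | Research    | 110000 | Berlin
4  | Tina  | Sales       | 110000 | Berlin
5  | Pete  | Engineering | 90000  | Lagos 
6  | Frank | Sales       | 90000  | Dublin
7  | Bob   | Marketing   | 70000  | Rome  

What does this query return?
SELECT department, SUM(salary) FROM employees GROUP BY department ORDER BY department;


Summing salary within each department:
  Engineering: 90000 = 90000
  Finance: 80000 = 80000
  Legal: 100000 = 100000
  Marketing: 70000 = 70000
  Research: 110000 = 110000
  Sales: 110000 + 90000 = 200000


6 groups:
Engineering, 90000
Finance, 80000
Legal, 100000
Marketing, 70000
Research, 110000
Sales, 200000
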